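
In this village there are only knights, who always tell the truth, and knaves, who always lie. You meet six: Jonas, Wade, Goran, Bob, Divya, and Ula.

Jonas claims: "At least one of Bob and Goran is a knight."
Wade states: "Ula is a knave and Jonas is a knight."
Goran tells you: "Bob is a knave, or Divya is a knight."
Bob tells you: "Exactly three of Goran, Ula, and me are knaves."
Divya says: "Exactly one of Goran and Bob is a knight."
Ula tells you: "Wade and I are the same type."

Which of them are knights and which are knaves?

Consider Jonas. Suppose Jonas is a knave.
Then no assignment of the remaining roles makes every statement match its speaker's type — contradiction.
So Jonas is a knight.
Consider Wade. Suppose Wade is a knave.
Then whichever role Ula has, Ula's statement has the wrong truth value — contradiction.
So Wade is a knight.
Consider Goran. Suppose Goran is a knave.
Then no assignment of the remaining roles makes every statement match its speaker's type — contradiction.
So Goran is a knight.
With that fixed, Bob's statement is false, so Bob is a knave.
With that fixed, Divya's statement is true, so Divya is a knight.
Consider Ula. Suppose Ula is a knight.
Then Wade's statement comes out false, contradicting Wade being a knight.
So Ula is a knave.

Jonas: knight, Wade: knight, Goran: knight, Bob: knave, Divya: knight, Ula: knave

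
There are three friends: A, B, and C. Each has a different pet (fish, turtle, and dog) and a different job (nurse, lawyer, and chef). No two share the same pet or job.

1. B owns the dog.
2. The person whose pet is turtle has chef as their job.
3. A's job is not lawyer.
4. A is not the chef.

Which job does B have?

With clues 1–2, chef is impossible for B's job.
With clues 1–4, nurse is impossible for B's job.
That leaves lawyer.

lawyer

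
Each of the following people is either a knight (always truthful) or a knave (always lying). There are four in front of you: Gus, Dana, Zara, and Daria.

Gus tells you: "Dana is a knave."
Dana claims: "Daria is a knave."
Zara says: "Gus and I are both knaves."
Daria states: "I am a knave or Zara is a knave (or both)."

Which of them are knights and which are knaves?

Gus: knight, Dana: knave, Zara: knave, Daria: knight

Consider Gus. Suppose Gus is a knave.
Then whichever role Zara has, Zara's statement has the wrong truth value — contradiction.
So Gus is a knight.
With that fixed, Zara's statement is false, so Zara is a knave.
With that fixed, Daria's statement is true, so Daria is a knight.
With that fixed, Dana's statement is false, so Dana is a knave.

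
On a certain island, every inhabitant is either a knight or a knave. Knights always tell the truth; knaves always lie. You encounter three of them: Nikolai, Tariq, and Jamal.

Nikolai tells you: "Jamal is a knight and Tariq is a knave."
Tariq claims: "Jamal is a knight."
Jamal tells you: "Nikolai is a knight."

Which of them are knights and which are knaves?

Consider Nikolai. Suppose Nikolai is a knight.
Then no assignment of the remaining roles makes every statement match its speaker's type — contradiction.
So Nikolai is a knave.
With that fixed, Jamal's statement is false, so Jamal is a knave.
With that fixed, Tariq's statement is false, so Tariq is a knave.

Nikolai: knave, Tariq: knave, Jamal: knave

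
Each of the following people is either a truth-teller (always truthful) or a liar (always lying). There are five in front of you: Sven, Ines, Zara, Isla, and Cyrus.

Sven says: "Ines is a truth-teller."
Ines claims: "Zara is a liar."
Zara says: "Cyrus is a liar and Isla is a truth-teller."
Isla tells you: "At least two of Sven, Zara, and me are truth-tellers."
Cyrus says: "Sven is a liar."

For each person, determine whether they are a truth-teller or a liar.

Consider Sven. Suppose Sven is a liar.
Then no assignment of the remaining roles makes every statement match its speaker's type — contradiction.
So Sven is a truth-teller.
With that fixed, Cyrus's statement is false, so Cyrus is a liar.
Consider Ines. Suppose Ines is a liar.
Then Sven's statement comes out false, contradicting Sven being a truth-teller.
So Ines is a truth-teller.
Consider Zara. Suppose Zara is a truth-teller.
Then Ines's statement comes out false, contradicting Ines being a truth-teller.
So Zara is a liar.
Consider Isla. Suppose Isla is a truth-teller.
Then Zara's statement comes out true, contradicting Zara being a liar.
So Isla is a liar.

Sven: truth-teller, Ines: truth-teller, Zara: liar, Isla: liar, Cyrus: liar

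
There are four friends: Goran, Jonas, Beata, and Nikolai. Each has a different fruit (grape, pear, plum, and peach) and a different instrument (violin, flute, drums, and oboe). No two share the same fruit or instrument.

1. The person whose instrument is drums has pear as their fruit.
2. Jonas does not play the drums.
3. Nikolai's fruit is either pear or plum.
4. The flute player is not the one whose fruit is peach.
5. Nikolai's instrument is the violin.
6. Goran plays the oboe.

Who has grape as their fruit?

With clues 1–3, Nikolai is impossible for the one with fruit grape.
With clues 1–6, Beata and Goran are impossible for the one with fruit grape.
That leaves Jonas.

Jonas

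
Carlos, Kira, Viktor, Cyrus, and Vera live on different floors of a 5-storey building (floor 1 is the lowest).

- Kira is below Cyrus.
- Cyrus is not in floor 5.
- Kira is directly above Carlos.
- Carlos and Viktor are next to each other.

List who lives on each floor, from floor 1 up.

From clue 1: Kira is in {1,2,3,4}.
From clues 1–2: Kira is in {1,2,3}.
From clues 1–3: Carlos is in {1,2}.
From clues 1–4: Viktor → floor 1, Carlos → floor 2, Kira → floor 3, Cyrus → floor 4, Vera → floor 5.

Viktor, Carlos, Kira, Cyrus, Vera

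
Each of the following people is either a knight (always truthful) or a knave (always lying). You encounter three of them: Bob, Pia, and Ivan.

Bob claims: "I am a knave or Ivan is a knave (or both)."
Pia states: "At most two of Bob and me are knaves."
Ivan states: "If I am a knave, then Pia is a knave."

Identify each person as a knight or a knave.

Bob: knight, Pia: knight, Ivan: knave

Regardless of anyone's role, Pia's statement is true, so Pia is a knight.
Consider Bob. Suppose Bob is a knave.
Then Bob's own statement would have to be false, but it can't be — contradiction.
So Bob is a knight.
Consider Ivan. Suppose Ivan is a knight.
Then Bob's statement comes out false, contradicting Bob being a knight.
So Ivan is a knave.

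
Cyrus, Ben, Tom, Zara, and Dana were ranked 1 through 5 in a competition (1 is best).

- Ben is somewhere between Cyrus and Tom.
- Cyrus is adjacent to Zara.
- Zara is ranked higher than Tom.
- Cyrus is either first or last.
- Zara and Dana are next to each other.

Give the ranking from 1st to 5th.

Cyrus, Zara, Dana, Ben, Tom

From clue 1: Ben is in {2,3,4}.
From clues 1–3: Ben is in {3,4}.
From clues 1–4: Cyrus → rank 1, Zara → rank 2.
From clues 1–5: Dana → rank 3, Ben → rank 4, Tom → rank 5.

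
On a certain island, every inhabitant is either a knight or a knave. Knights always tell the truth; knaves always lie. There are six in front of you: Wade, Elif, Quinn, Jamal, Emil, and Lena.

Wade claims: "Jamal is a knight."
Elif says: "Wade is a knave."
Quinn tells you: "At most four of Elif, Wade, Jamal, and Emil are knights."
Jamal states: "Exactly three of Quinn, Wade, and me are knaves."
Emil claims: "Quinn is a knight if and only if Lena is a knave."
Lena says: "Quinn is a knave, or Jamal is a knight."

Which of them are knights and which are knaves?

Regardless of anyone's role, Quinn's statement is true, so Quinn is a knight.
With that fixed, Jamal's statement is false, so Jamal is a knave.
With that fixed, Lena's statement is false, so Lena is a knave.
With that fixed, Wade's statement is false, so Wade is a knave.
With that fixed, Elif's statement is true, so Elif is a knight.
With that fixed, Emil's statement is true, so Emil is a knight.

Wade: knave, Elif: knight, Quinn: knight, Jamal: knave, Emil: knight, Lena: knave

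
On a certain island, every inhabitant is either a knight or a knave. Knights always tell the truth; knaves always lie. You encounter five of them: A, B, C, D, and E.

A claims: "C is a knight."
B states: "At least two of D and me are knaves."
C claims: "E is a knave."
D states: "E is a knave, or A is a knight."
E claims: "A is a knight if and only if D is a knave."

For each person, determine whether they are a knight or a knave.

Consider A. Suppose A is a knave.
Then no assignment of the remaining roles makes every statement match its speaker's type — contradiction.
So A is a knight.
With that fixed, D's statement is true, so D is a knight.
With that fixed, E's statement is false, so E is a knave.
With that fixed, B's statement is false, so B is a knave.
With that fixed, C's statement is true, so C is a knight.

A: knight, B: knave, C: knight, D: knight, E: knave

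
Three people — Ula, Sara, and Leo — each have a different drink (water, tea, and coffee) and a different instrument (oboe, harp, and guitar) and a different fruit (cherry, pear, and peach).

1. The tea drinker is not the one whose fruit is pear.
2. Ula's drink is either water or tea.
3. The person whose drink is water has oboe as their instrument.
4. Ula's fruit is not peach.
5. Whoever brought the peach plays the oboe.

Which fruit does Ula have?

cherry

With clues 1–4, peach is impossible for Ula's fruit.
With clues 1–5, pear is impossible for Ula's fruit.
That leaves cherry.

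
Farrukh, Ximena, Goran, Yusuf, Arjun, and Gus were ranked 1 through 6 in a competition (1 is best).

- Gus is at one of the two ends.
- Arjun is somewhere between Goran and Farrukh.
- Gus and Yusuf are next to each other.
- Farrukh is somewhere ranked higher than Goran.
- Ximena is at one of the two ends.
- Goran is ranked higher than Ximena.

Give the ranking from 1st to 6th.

Gus, Yusuf, Farrukh, Arjun, Goran, Ximena

From clue 1: Gus is in {1,6}.
From clues 1–3: Yusuf is in {2,5}.
From clues 1–5: Farrukh is in {2,3}.
From clues 1–6: Gus → rank 1, Yusuf → rank 2, Farrukh → rank 3, Arjun → rank 4, Goran → rank 5, Ximena → rank 6.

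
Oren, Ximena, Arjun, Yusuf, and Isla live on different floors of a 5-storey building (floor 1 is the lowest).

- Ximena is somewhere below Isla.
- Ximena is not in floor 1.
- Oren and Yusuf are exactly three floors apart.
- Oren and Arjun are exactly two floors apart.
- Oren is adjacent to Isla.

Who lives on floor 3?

Ximena

With clues 1–3, Oren and Yusuf are ruled out for floor 3.
With clues 1–4, Isla is ruled out for floor 3.
With clues 1–5, Arjun is ruled out for floor 3.
So floor 3 is Ximena.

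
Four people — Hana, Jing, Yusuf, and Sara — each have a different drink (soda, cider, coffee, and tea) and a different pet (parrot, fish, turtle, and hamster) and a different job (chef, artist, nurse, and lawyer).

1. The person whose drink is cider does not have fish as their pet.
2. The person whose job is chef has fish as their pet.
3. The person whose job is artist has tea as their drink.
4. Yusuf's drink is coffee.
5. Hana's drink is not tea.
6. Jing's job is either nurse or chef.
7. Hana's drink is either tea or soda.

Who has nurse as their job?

With clues 1–6, Sara is impossible for the one with job nurse.
With clues 1–7, Hana and Yusuf are impossible for the one with job nurse.
That leaves Jing.

Jing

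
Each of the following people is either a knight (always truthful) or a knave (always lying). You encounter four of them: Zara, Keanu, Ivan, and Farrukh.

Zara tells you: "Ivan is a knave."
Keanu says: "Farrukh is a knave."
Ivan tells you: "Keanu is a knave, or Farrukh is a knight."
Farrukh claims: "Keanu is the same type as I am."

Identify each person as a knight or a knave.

Zara: knight, Keanu: knight, Ivan: knave, Farrukh: knave

Consider Zara. Suppose Zara is a knave.
Then no assignment of the remaining roles makes every statement match its speaker's type — contradiction.
So Zara is a knight.
Consider Keanu. Suppose Keanu is a knave.
Then whichever role Farrukh has, Farrukh's statement has the wrong truth value — contradiction.
So Keanu is a knight.
Consider Ivan. Suppose Ivan is a knight.
Then Zara's statement comes out false, contradicting Zara being a knight.
So Ivan is a knave.
Consider Farrukh. Suppose Farrukh is a knight.
Then Keanu's statement comes out false, contradicting Keanu being a knight.
So Farrukh is a knave.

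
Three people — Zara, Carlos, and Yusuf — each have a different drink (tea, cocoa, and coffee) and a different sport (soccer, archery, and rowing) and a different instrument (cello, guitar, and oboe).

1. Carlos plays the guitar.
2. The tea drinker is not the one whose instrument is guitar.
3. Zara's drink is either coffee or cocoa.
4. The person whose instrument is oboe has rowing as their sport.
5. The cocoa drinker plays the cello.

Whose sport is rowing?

With clues 1–4, Carlos is impossible for the one with sport rowing.
With clues 1–5, Zara is impossible for the one with sport rowing.
That leaves Yusuf.

Yusuf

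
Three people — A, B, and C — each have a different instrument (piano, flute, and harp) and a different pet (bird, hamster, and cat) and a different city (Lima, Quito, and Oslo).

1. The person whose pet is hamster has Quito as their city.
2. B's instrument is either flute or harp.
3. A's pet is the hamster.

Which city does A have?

Quito

With clues 1–3, Lima and Oslo are impossible for A's city.
That leaves Quito.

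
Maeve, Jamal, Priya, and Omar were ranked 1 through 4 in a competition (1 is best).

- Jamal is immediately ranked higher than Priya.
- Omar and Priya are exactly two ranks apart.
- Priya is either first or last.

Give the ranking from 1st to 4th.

From clue 1: Jamal is in {1,2,3}.
From clues 1–2: Maeve is in {1,3,4}.
From clues 1–3: Maeve → rank 1, Omar → rank 2, Jamal → rank 3, Priya → rank 4.

Maeve, Omar, Jamal, Priya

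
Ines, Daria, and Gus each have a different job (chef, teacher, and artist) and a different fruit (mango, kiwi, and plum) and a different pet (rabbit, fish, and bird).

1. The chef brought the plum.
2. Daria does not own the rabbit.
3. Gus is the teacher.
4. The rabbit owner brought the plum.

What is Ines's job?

With clues 1–3, teacher is impossible for Ines's job.
With clues 1–4, artist is impossible for Ines's job.
That leaves chef.

chef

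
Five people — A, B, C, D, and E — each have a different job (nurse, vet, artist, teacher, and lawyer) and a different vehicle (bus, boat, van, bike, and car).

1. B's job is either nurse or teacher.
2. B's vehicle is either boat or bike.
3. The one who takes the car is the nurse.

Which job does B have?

Clue 1 rules out artist, lawyer, and vet for B's job.
With clues 1–3, nurse is impossible for B's job.
That leaves teacher.

teacher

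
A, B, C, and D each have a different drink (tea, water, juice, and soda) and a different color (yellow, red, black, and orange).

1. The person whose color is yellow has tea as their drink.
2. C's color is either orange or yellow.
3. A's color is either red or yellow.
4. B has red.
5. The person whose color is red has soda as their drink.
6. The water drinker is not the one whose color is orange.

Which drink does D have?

water

With clues 1–4, tea is impossible for D's drink.
With clues 1–5, soda is impossible for D's drink.
With clues 1–6, juice is impossible for D's drink.
That leaves water.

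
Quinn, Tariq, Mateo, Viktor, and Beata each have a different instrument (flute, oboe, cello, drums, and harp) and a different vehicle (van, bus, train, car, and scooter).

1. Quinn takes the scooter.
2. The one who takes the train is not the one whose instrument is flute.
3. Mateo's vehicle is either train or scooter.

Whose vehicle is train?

Clue 1 rules out Quinn for the one with vehicle train.
With clues 1–3, Beata, Tariq, and Viktor are impossible for the one with vehicle train.
That leaves Mateo.

Mateo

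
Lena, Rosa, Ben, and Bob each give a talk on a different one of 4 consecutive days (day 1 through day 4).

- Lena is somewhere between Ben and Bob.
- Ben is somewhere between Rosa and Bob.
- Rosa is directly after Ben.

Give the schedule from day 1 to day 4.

From clue 1: Lena is in {2,3}.
From clues 1–3: Bob → day 1, Lena → day 2, Ben → day 3, Rosa → day 4.

Bob, Lena, Ben, Rosa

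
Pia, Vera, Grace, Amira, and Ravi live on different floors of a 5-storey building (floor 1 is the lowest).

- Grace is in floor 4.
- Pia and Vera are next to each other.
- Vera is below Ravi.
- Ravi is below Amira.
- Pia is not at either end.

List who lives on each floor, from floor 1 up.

From clue 1: Grace → floor 4.
From clues 1–2: Pia is in {1,2,3}.
From clues 1–3: Ravi is in {3,5}.
From clues 1–4: Ravi → floor 3, Amira → floor 5.
From clues 1–5: Vera → floor 1, Pia → floor 2.

Vera, Pia, Ravi, Grace, Amira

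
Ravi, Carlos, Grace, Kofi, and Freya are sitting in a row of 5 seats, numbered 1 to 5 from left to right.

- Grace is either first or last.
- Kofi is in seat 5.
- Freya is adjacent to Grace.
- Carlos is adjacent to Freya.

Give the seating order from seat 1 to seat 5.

Grace, Freya, Carlos, Ravi, Kofi

From clue 1: Grace is in {1,5}.
From clues 1–2: Grace → seat 1, Kofi → seat 5.
From clues 1–3: Freya → seat 2.
From clues 1–4: Carlos → seat 3, Ravi → seat 4.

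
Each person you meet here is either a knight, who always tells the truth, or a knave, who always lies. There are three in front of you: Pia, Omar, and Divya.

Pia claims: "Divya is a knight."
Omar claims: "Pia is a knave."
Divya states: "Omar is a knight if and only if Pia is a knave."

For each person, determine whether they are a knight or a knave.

Pia: knight, Omar: knave, Divya: knight

Consider Pia. Suppose Pia is a knave.
Then no assignment of the remaining roles makes every statement match its speaker's type — contradiction.
So Pia is a knight.
With that fixed, Omar's statement is false, so Omar is a knave.
With that fixed, Divya's statement is true, so Divya is a knight.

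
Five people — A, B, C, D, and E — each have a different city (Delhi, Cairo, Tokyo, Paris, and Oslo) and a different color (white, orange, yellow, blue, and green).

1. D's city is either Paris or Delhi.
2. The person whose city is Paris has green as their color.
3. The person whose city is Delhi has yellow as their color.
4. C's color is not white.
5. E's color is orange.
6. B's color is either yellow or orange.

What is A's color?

white

With clues 1–5, orange is impossible for A's color.
With clues 1–6, blue, green, and yellow are impossible for A's color.
That leaves white.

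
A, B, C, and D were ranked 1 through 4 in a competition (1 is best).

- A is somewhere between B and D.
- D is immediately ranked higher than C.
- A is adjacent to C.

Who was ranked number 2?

C

With clues 1–2, B and D are ruled out for rank 2.
With clues 1–3, A is ruled out for rank 2.
So rank 2 is C.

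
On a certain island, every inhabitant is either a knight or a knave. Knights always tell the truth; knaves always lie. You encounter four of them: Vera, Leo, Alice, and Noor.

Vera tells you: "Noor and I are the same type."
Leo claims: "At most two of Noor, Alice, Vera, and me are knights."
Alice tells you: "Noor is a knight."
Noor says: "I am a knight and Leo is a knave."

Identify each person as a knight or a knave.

Consider Vera. Suppose Vera is a knave.
Then no assignment of the remaining roles makes every statement match its speaker's type — contradiction.
So Vera is a knight.
Consider Leo. Suppose Leo is a knight.
Then no assignment of the remaining roles makes every statement match its speaker's type — contradiction.
So Leo is a knave.
Consider Alice. Suppose Alice is a knave.
Then Leo's statement comes out true, contradicting Leo being a knave.
So Alice is a knight.
Consider Noor. Suppose Noor is a knave.
Then Vera's statement comes out false, contradicting Vera being a knight.
So Noor is a knight.

Vera: knight, Leo: knave, Alice: knight, Noor: knight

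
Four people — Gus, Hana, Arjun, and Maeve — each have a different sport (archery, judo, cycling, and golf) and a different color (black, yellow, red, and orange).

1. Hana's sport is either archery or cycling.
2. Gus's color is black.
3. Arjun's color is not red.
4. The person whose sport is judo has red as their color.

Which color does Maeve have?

red

With clues 1–2, black is impossible for Maeve's color.
With clues 1–4, orange and yellow are impossible for Maeve's color.
That leaves red.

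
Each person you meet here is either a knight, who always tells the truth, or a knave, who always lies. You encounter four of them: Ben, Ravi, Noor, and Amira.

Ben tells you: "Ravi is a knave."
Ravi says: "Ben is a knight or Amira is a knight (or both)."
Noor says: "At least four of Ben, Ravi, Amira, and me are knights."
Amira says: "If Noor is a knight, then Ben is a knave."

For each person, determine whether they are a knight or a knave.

Ben: knave, Ravi: knight, Noor: knave, Amira: knight

Consider Ben. Suppose Ben is a knight.
Then no assignment of the remaining roles makes every statement match its speaker's type — contradiction.
So Ben is a knave.
With that fixed, Noor's statement is false, so Noor is a knave.
With that fixed, Amira's statement is true, so Amira is a knight.
With that fixed, Ravi's statement is true, so Ravi is a knight.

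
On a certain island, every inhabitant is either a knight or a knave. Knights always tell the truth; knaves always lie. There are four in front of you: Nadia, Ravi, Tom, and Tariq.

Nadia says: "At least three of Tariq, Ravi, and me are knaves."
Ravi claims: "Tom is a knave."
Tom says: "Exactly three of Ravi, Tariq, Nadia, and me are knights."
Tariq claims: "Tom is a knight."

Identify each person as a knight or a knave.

Consider Nadia. Suppose Nadia is a knight.
Then Nadia's own statement would have to be true, but it can't be — contradiction.
So Nadia is a knave.
Consider Ravi. Suppose Ravi is a knave.
Then no assignment of the remaining roles makes every statement match its speaker's type — contradiction.
So Ravi is a knight.
Consider Tom. Suppose Tom is a knight.
Then Ravi's statement comes out false, contradicting Ravi being a knight.
So Tom is a knave.
With that fixed, Tariq's statement is false, so Tariq is a knave.

Nadia: knave, Ravi: knight, Tom: knave, Tariq: knave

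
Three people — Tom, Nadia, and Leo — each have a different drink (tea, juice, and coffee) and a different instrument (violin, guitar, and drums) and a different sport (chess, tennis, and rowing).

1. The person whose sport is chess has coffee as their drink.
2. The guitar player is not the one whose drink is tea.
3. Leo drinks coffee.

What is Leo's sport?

chess

With clues 1–3, rowing and tennis are impossible for Leo's sport.
That leaves chess.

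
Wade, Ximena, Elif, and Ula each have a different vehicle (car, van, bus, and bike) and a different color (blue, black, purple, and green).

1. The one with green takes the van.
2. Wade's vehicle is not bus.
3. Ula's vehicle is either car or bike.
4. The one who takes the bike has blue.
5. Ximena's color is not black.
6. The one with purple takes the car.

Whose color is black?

With clues 1–5, Ximena is impossible for the one with color black.
With clues 1–6, Ula and Wade are impossible for the one with color black.
That leaves Elif.

Elif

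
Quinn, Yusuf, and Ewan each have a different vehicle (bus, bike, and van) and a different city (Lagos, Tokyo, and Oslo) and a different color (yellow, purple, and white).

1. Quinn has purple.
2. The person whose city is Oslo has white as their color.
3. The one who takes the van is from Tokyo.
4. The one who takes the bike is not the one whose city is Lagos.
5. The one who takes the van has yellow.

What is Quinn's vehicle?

With clues 1–4, bike is impossible for Quinn's vehicle.
With clues 1–5, van is impossible for Quinn's vehicle.
That leaves bus.

bus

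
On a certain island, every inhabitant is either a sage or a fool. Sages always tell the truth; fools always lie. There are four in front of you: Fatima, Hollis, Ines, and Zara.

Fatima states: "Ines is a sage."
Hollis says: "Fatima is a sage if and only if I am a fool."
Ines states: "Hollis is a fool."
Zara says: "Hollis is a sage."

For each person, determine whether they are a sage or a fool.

Consider Fatima. Suppose Fatima is a sage.
Then whichever role Hollis has, Hollis's statement has the wrong truth value — contradiction.
So Fatima is a fool.
Consider Hollis. Suppose Hollis is a fool.
Then no assignment of the remaining roles makes every statement match its speaker's type — contradiction.
So Hollis is a sage.
With that fixed, Ines's statement is false, so Ines is a fool.
With that fixed, Zara's statement is true, so Zara is a sage.

Fatima: fool, Hollis: sage, Ines: fool, Zara: sage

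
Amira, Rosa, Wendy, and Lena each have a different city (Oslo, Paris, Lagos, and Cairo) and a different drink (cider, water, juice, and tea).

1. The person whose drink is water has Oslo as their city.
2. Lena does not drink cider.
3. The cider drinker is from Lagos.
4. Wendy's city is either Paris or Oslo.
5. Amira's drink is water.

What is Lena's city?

With clues 1–3, Lagos is impossible for Lena's city.
With clues 1–5, Oslo and Paris are impossible for Lena's city.
That leaves Cairo.

Cairo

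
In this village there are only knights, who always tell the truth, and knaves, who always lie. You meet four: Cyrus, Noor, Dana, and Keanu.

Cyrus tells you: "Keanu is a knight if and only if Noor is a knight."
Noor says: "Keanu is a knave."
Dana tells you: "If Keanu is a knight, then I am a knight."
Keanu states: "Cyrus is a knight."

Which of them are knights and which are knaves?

Cyrus: knave, Noor: knight, Dana: knight, Keanu: knave

Consider Cyrus. Suppose Cyrus is a knight.
Then no assignment of the remaining roles makes every statement match its speaker's type — contradiction.
So Cyrus is a knave.
With that fixed, Keanu's statement is false, so Keanu is a knave.
With that fixed, Noor's statement is true, so Noor is a knight.
With that fixed, Dana's statement is true, so Dana is a knight.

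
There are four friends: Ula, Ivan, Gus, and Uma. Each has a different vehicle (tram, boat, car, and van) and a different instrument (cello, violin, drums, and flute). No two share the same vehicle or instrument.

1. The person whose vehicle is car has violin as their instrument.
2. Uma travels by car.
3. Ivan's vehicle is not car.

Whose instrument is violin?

Uma

With clues 1–2, Gus, Ivan, and Ula are impossible for the one with instrument violin.
That leaves Uma.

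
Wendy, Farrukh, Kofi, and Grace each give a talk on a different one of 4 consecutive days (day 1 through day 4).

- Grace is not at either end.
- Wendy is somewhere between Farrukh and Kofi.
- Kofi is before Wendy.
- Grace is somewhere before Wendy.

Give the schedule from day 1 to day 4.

Kofi, Grace, Wendy, Farrukh

From clue 1: Grace is in {2,3}.
From clues 1–2: Wendy is in {2,3}.
From clues 1–3: Kofi → day 1, Farrukh → day 4.
From clues 1–4: Grace → day 2, Wendy → day 3.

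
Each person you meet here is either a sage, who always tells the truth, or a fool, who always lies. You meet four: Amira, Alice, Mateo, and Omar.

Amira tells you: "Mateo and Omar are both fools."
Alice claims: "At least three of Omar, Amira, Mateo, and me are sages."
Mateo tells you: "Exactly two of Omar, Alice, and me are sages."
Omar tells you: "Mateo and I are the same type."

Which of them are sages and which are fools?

Amira: fool, Alice: fool, Mateo: sage, Omar: sage

Consider Amira. Suppose Amira is a sage.
Then no assignment of the remaining roles makes every statement match its speaker's type — contradiction.
So Amira is a fool.
Consider Alice. Suppose Alice is a sage.
Then no assignment of the remaining roles makes every statement match its speaker's type — contradiction.
So Alice is a fool.
Consider Mateo. Suppose Mateo is a fool.
Then whichever role Omar has, Omar's statement has the wrong truth value — contradiction.
So Mateo is a sage.
Consider Omar. Suppose Omar is a fool.
Then Mateo's statement comes out false, contradicting Mateo being a sage.
So Omar is a sage.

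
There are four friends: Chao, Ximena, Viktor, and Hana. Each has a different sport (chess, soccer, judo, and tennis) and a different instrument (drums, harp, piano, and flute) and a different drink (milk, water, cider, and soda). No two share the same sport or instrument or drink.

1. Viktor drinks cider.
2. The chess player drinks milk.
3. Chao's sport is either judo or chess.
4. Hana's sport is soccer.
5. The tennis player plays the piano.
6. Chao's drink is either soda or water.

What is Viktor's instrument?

With clues 1–6, drums, flute, and harp are impossible for Viktor's instrument.
That leaves piano.

piano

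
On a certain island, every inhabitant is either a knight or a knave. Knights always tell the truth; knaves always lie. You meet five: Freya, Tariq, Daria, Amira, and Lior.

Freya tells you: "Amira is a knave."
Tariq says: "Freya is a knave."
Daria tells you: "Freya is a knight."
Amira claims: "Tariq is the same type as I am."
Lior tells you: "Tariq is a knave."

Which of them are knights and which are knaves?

Consider Freya. Suppose Freya is a knight.
Then no assignment of the remaining roles makes every statement match its speaker's type — contradiction.
So Freya is a knave.
With that fixed, Tariq's statement is true, so Tariq is a knight.
With that fixed, Daria's statement is false, so Daria is a knave.
With that fixed, Lior's statement is false, so Lior is a knave.
Consider Amira. Suppose Amira is a knave.
Then Freya's statement comes out true, contradicting Freya being a knave.
So Amira is a knight.

Freya: knave, Tariq: knight, Daria: knave, Amira: knight, Lior: knave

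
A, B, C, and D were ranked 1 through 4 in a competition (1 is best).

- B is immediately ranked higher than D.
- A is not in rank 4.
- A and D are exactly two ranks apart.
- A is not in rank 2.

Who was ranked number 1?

With clue 1, D is ruled out for rank 1.
With clues 1–3, B is ruled out for rank 1.
With clues 1–4, C is ruled out for rank 1.
So rank 1 is A.

A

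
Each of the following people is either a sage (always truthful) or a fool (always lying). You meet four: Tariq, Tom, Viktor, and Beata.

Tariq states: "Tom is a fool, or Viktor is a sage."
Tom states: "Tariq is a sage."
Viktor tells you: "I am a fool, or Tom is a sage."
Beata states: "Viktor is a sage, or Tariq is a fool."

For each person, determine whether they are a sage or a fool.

Consider Tariq. Suppose Tariq is a fool.
Then no assignment of the remaining roles makes every statement match its speaker's type — contradiction.
So Tariq is a sage.
With that fixed, Tom's statement is true, so Tom is a sage.
With that fixed, Viktor's statement is true, so Viktor is a sage.
With that fixed, Beata's statement is true, so Beata is a sage.

Tariq: sage, Tom: sage, Viktor: sage, Beata: sage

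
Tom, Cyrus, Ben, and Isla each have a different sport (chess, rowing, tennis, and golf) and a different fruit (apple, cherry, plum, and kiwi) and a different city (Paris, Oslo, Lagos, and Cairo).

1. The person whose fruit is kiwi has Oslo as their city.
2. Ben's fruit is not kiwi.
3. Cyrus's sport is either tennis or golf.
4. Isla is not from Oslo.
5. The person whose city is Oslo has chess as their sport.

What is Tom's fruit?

With clues 1–5, apple, cherry, and plum are impossible for Tom's fruit.
That leaves kiwi.

kiwi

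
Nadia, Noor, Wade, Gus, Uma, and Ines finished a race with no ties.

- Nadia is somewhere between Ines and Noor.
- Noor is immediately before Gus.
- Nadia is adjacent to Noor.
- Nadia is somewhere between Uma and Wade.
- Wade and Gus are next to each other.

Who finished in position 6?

Wade

With clue 1, Nadia is ruled out for place 6.
With clues 1–2, Noor is ruled out for place 6.
With clues 1–3, Ines is ruled out for place 6.
With clues 1–4, Gus is ruled out for place 6.
With clues 1–5, Uma is ruled out for place 6.
So place 6 is Wade.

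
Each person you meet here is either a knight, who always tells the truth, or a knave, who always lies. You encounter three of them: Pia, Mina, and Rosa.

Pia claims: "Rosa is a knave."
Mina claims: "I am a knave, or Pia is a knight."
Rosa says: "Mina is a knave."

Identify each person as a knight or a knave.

Pia: knight, Mina: knight, Rosa: knave

Consider Pia. Suppose Pia is a knave.
Then whichever role Mina has, Mina's statement has the wrong truth value — contradiction.
So Pia is a knight.
With that fixed, Mina's statement is true, so Mina is a knight.
With that fixed, Rosa's statement is false, so Rosa is a knave.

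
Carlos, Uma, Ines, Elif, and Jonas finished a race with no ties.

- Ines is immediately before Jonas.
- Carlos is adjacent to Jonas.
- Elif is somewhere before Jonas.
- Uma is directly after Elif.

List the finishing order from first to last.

Elif, Uma, Ines, Jonas, Carlos

From clue 1: Ines is in {1,2,3,4}.
From clues 1–2: Carlos is in {3,4,5}.
From clues 1–3: Carlos is in {4,5}.
From clues 1–4: Elif → place 1, Uma → place 2, Ines → place 3, Jonas → place 4, Carlos → place 5.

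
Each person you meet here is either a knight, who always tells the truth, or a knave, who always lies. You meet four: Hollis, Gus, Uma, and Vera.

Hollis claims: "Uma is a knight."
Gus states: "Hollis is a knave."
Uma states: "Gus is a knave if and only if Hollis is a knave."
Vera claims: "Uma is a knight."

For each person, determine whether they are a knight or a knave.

Consider Hollis. Suppose Hollis is a knight.
Then no assignment of the remaining roles makes every statement match its speaker's type — contradiction.
So Hollis is a knave.
With that fixed, Gus's statement is true, so Gus is a knight.
With that fixed, Uma's statement is false, so Uma is a knave.
With that fixed, Vera's statement is false, so Vera is a knave.

Hollis: knave, Gus: knight, Uma: knave, Vera: knave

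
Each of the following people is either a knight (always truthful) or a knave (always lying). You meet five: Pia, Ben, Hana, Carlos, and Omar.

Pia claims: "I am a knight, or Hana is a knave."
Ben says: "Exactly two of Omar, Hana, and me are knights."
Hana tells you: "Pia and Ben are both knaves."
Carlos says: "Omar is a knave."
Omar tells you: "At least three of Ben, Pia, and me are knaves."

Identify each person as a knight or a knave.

Consider Pia. Suppose Pia is a knave.
Then no assignment of the remaining roles makes every statement match its speaker's type — contradiction.
So Pia is a knight.
With that fixed, Hana's statement is false, so Hana is a knave.
With that fixed, Omar's statement is false, so Omar is a knave.
With that fixed, Ben's statement is false, so Ben is a knave.
With that fixed, Carlos's statement is true, so Carlos is a knight.

Pia: knight, Ben: knave, Hana: knave, Carlos: knight, Omar: knave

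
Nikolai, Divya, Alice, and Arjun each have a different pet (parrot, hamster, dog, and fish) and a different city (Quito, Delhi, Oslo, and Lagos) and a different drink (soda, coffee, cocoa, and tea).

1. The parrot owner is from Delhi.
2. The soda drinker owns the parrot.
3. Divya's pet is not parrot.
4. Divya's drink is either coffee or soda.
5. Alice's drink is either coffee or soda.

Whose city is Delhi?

Alice

With clues 1–3, Divya is impossible for the one with city Delhi.
With clues 1–5, Arjun and Nikolai are impossible for the one with city Delhi.
That leaves Alice.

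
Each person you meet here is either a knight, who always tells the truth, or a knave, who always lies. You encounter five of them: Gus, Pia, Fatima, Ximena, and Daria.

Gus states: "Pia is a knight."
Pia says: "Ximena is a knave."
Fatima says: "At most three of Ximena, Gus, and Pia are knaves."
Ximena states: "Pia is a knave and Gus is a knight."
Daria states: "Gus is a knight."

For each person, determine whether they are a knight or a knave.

Gus: knight, Pia: knight, Fatima: knight, Ximena: knave, Daria: knight

Regardless of anyone's role, Fatima's statement is true, so Fatima is a knight.
Consider Gus. Suppose Gus is a knave.
Then no assignment of the remaining roles makes every statement match its speaker's type — contradiction.
So Gus is a knight.
With that fixed, Daria's statement is true, so Daria is a knight.
Consider Pia. Suppose Pia is a knave.
Then Gus's statement comes out false, contradicting Gus being a knight.
So Pia is a knight.
With that fixed, Ximena's statement is false, so Ximena is a knave.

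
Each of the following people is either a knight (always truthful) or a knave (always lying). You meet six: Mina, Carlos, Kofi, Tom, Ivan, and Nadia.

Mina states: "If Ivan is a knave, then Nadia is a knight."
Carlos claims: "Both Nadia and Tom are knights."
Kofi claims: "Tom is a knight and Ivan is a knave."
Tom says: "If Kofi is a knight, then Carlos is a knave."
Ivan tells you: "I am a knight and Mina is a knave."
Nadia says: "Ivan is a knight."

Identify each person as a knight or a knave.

Consider Mina. Suppose Mina is a knight.
Then no assignment of the remaining roles makes every statement match its speaker's type — contradiction.
So Mina is a knave.
Consider Carlos. Suppose Carlos is a knight.
Then no assignment of the remaining roles makes every statement match its speaker's type — contradiction.
So Carlos is a knave.
With that fixed, Tom's statement is true, so Tom is a knight.
Consider Kofi. Suppose Kofi is a knave.
Then no assignment of the remaining roles makes every statement match its speaker's type — contradiction.
So Kofi is a knight.
Consider Ivan. Suppose Ivan is a knight.
Then Mina's statement comes out true, contradicting Mina being a knave.
So Ivan is a knave.
With that fixed, Nadia's statement is false, so Nadia is a knave.

Mina: knave, Carlos: knave, Kofi: knight, Tom: knight, Ivan: knave, Nadia: knave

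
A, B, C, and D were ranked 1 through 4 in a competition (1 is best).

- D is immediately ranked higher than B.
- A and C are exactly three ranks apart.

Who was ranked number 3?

With clues 1–2, A, C, and D are ruled out for rank 3.
So rank 3 is B.

B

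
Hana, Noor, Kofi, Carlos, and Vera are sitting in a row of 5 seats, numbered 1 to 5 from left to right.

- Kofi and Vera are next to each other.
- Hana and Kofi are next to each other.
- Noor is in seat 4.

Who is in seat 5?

With clues 1–2, Kofi is ruled out for seat 5.
With clues 1–3, Hana, Noor, and Vera are ruled out for seat 5.
So seat 5 is Carlos.

Carlos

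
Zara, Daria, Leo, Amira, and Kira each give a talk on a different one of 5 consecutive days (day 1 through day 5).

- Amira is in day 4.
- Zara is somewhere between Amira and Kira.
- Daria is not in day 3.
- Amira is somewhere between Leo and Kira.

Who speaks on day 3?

Zara

With clue 1, Amira is ruled out for day 3.
With clues 1–2, Kira is ruled out for day 3.
With clues 1–3, Daria is ruled out for day 3.
With clues 1–4, Leo is ruled out for day 3.
So day 3 is Zara.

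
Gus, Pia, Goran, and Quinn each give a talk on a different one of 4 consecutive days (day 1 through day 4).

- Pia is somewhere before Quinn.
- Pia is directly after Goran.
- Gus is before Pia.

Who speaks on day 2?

With clues 1–2, Gus and Quinn are ruled out for day 2.
With clues 1–3, Pia is ruled out for day 2.
So day 2 is Goran.

Goran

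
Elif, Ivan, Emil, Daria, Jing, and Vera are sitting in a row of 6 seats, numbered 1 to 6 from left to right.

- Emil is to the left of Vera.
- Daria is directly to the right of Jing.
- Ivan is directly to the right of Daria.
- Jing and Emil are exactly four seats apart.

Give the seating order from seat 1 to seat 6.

Jing, Daria, Ivan, Elif, Emil, Vera

From clue 1: Emil is in {1,2,3,4,5}.
From clues 1–3: Ivan is in {3,4,5,6}.
From clues 1–4: Jing → seat 1, Daria → seat 2, Ivan → seat 3, Elif → seat 4, Emil → seat 5, Vera → seat 6.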